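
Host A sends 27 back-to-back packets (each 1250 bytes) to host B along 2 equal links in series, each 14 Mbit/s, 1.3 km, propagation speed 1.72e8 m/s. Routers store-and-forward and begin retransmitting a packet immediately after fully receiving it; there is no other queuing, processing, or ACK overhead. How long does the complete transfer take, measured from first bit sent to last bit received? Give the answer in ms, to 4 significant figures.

20.02 ms

Per-hop transmission t_tx = L/R = 10000/14000000 = 0.714286 ms.
Per-hop propagation t_prop = 1300/172000000 = 0.00755814 ms.
Pipeline fill: first packet needs 2·t_tx to clear all hops; remaining 26 packets each add one t_tx.
Total = (2+27-1)·t_tx + 2·t_prop = 28·0.714286 + 2·0.00755814 = 20.02 ms.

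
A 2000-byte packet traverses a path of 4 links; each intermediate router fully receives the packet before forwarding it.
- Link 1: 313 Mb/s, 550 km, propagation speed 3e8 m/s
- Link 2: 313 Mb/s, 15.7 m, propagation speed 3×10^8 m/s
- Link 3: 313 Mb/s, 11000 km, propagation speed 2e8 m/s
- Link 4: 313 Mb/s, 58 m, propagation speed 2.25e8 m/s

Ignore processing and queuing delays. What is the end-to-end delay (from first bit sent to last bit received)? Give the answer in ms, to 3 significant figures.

L = 2000 × 8 = 16000 bits.
Transmission delay per hop = L/R = 16000/313000000 = 0.0511182 ms; 4 hops → 0.204473 ms.
Propagation delays (d/s per hop): 1.83333, 5.23333e-05, 55, 0.000257778 ms; sum = 56.8336 ms.
End-to-end = 57.0 ms.

57.0 ms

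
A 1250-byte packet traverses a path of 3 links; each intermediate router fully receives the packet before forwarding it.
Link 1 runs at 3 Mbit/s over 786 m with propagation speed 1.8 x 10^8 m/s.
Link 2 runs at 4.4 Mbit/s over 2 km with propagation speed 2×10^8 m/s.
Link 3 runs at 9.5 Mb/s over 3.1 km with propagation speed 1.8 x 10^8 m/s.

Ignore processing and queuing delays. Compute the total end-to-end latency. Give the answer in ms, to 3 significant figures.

6.69 ms

L = 1250 × 8 = 10000 bits.
Transmission delays (L/R per hop): 3.33333, 2.27273, 1.05263 ms; sum = 6.65869 ms.
Propagation delays (d/s per hop): 0.00436667, 0.01, 0.0172222 ms; sum = 0.0315889 ms.
End-to-end = 6.69 ms.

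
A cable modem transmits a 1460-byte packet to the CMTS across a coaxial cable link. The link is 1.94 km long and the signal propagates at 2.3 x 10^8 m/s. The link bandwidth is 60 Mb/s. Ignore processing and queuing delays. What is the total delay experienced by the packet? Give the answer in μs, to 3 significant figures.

L = 1460 × 8 = 11680 bits.
Transmission delay = L/R = 11680 / 60000000 = 194.667 μs.
Propagation delay = d/s = 1940 m / 2.3e+08 m/s = 8.43478 μs.
Total = 203 μs.

203 μs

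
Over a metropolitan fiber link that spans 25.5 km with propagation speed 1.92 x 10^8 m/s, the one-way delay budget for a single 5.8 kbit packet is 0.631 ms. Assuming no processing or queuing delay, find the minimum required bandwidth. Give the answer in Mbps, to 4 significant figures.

Propagation delay = 25500 / 192000000 = 0.132813 ms.
Transmission budget = 0.631 − 0.132813 = 0.498188 ms.
R ≥ L / t_tx = 5800 bits / 0.000498188 s = 11.64 Mbps.

11.64 Mbps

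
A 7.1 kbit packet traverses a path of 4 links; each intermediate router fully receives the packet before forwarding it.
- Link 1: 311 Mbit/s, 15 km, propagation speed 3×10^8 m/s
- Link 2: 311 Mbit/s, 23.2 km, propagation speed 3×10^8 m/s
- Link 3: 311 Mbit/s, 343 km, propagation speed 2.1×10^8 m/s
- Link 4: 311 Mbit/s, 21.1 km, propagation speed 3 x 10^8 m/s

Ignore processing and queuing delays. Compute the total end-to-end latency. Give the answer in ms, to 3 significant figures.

L = 7100 bits.
Transmission delay per hop = L/R = 7100/311000000 = 0.0228296 ms; 4 hops → 0.0913183 ms.
Propagation delays (d/s per hop): 0.05, 0.0773333, 1.63333, 0.0703333 ms; sum = 1.831 ms.
End-to-end = 1.92 ms.

1.92 ms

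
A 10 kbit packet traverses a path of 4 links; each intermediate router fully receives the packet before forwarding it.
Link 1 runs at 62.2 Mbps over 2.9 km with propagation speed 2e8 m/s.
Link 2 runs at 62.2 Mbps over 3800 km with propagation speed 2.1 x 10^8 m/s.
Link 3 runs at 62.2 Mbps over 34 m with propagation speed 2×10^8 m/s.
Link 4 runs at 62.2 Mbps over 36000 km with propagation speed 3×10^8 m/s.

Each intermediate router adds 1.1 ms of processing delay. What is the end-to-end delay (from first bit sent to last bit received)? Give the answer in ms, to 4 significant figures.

142.1 ms

L = 10000 bits.
Transmission delay per hop = L/R = 10000/62200000 = 0.160772 ms; 4 hops → 0.643087 ms.
Propagation delays (d/s per hop): 0.0145, 18.0952, 0.00017, 120 ms; sum = 138.11 ms.
Processing at 3 router(s): 3 × 1.1 ms = 3.3 ms.
End-to-end = 142.1 ms.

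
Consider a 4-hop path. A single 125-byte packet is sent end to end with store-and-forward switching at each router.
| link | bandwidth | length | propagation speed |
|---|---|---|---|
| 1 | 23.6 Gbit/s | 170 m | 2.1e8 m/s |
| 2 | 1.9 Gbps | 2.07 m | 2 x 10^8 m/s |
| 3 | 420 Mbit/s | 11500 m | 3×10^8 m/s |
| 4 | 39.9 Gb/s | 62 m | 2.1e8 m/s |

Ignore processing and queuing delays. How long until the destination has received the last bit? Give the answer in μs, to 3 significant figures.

L = 125 × 8 = 1000 bits.
Transmission delays (L/R per hop): 0.0423729, 0.526316, 2.38095, 0.0250627 μs; sum = 2.9747 μs.
Propagation delays (d/s per hop): 0.809524, 0.01035, 38.3333, 0.295238 μs; sum = 39.4484 μs.
End-to-end = 42.4 μs.

42.4 μs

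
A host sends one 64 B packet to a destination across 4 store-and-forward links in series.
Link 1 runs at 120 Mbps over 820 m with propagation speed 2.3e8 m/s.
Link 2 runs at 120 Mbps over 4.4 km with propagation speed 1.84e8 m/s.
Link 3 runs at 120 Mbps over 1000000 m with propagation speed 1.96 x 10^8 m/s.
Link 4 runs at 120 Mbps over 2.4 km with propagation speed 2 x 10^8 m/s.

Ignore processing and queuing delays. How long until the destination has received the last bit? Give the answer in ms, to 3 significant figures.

5.16 ms

L = 64 × 8 = 512 bits.
Transmission delay per hop = L/R = 512/120000000 = 0.00426667 ms; 4 hops → 0.0170667 ms.
Propagation delays (d/s per hop): 0.00356522, 0.023913, 5.10204, 0.012 ms; sum = 5.14152 ms.
End-to-end = 5.16 ms.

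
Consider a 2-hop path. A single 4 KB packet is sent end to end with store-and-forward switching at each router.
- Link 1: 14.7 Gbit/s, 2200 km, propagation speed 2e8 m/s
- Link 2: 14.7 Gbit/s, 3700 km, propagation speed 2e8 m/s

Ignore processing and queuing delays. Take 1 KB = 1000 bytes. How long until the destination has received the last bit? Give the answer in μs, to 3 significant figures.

29500 μs

L = 32000 bits.
Transmission delay per hop = L/R = 32000/14700000000 = 2.17687 μs; 2 hops → 4.35374 μs.
Propagation delays (d/s per hop): 11000, 18500 μs; sum = 29500 μs.
End-to-end = 29500 μs.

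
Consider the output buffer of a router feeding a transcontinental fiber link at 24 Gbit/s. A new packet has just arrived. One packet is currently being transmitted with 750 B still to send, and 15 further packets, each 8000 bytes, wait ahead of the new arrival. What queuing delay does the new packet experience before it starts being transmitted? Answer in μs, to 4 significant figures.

Each queued packet: L/R = 64000/24000000000 = 2.66667 μs.
15 queued → 40 μs.
Plus remaining 6000 bits of current packet: 0.25 μs.
Queuing delay = 40.25 μs.

40.25 μs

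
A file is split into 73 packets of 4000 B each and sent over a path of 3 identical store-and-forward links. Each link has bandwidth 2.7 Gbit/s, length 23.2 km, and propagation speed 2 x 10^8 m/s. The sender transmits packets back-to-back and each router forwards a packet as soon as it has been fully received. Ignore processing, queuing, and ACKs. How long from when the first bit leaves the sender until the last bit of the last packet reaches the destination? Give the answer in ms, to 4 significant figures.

Per-hop transmission t_tx = L/R = 32000/2700000000 = 0.0118519 ms.
Per-hop propagation t_prop = 23200/200000000 = 0.116 ms.
Pipeline fill: first packet needs 3·t_tx to clear all hops; remaining 72 packets each add one t_tx.
Total = (3+73-1)·t_tx + 3·t_prop = 75·0.0118519 + 3·0.116 = 1.237 ms.

1.237 ms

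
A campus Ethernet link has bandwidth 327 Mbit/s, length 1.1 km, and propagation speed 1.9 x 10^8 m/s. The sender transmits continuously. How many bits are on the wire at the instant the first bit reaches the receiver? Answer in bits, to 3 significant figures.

1890 bits

Propagation delay = 1100 / 190000000 = 5.78947e-06 s.
BDP = R × t_prop = 327000000 × 5.78947e-06 = 1893.16 bits.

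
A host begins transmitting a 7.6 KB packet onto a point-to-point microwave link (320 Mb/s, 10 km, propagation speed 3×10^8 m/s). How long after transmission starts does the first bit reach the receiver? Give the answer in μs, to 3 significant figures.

33.3 μs

First bit experiences only propagation delay: d/s = 10000/300000000 = 33.3 μs.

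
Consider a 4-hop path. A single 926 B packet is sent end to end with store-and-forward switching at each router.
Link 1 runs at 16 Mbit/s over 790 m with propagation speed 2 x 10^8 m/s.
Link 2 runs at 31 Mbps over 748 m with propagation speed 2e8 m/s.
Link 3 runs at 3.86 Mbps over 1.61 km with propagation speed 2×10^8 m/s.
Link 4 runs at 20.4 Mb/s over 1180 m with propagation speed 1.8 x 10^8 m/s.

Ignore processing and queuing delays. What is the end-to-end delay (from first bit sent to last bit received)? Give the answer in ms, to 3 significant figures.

L = 926 × 8 = 7408 bits.
Transmission delays (L/R per hop): 0.463, 0.238968, 1.91917, 0.363137 ms; sum = 2.98428 ms.
Propagation delays (d/s per hop): 0.00395, 0.00374, 0.00805, 0.00655556 ms; sum = 0.0222956 ms.
End-to-end = 3.01 ms.

3.01 ms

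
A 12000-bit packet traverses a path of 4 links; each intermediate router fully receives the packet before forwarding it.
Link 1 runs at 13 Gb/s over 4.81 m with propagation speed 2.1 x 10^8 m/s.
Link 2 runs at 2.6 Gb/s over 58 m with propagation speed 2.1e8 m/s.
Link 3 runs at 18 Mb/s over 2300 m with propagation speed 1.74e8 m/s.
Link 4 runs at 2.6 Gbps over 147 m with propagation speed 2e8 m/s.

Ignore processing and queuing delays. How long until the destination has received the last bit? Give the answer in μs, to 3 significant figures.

691 μs

Transmission delays (L/R per hop): 0.923077, 4.61538, 666.667, 4.61538 μs; sum = 676.821 μs.
Propagation delays (d/s per hop): 0.0229048, 0.27619, 13.2184, 0.735 μs; sum = 14.2525 μs.
End-to-end = 691 μs.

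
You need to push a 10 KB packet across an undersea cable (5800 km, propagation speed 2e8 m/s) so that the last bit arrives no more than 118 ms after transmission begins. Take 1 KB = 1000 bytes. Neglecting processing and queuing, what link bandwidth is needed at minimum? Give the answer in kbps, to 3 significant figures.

899 kbps

L = 80000 bits.
Propagation delay = 5800000 / 200000000 = 29 ms.
Transmission budget = 118 − 29 = 89 ms.
R ≥ L / t_tx = 80000 bits / 0.089 s = 899 kbps.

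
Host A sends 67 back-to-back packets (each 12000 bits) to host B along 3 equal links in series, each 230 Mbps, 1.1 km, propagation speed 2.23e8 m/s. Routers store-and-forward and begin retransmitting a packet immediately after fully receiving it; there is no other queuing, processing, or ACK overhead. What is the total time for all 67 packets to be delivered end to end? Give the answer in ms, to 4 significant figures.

3.615 ms

Per-hop transmission t_tx = L/R = 12000/230000000 = 0.0521739 ms.
Per-hop propagation t_prop = 1100/223000000 = 0.00493274 ms.
Pipeline fill: first packet needs 3·t_tx to clear all hops; remaining 66 packets each add one t_tx.
Total = (3+67-1)·t_tx + 3·t_prop = 69·0.0521739 + 3·0.00493274 = 3.615 ms.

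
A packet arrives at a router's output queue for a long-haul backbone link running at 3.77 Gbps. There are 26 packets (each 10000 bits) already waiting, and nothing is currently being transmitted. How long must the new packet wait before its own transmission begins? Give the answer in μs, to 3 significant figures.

Each queued packet: L/R = 10000/3770000000 = 2.65252 μs.
26 queued → 68.9655 μs.
Queuing delay = 69.0 μs.

69.0 μs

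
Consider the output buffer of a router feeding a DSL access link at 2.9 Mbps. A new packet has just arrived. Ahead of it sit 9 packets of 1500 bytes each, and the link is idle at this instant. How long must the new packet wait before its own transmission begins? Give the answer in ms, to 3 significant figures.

Each queued packet: L/R = 12000/2900000 = 4.13793 ms.
9 queued → 37.2414 ms.
Queuing delay = 37.2 ms.

37.2 ms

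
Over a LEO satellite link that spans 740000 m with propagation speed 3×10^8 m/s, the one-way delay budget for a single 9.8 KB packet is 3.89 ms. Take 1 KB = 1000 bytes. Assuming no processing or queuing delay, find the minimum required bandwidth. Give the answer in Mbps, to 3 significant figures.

L = 78400 bits.
Propagation delay = 740000 / 300000000 = 2.46667 ms.
Transmission budget = 3.89 − 2.46667 = 1.42333 ms.
R ≥ L / t_tx = 78400 bits / 0.00142333 s = 55.1 Mbps.

55.1 Mbps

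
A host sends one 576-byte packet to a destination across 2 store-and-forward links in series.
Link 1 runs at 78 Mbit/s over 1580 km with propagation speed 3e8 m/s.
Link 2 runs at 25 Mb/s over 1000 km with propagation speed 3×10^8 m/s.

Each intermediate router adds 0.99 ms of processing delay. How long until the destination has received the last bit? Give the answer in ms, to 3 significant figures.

L = 576 × 8 = 4608 bits.
Transmission delays (L/R per hop): 0.0590769, 0.18432 ms; sum = 0.243397 ms.
Propagation delays (d/s per hop): 5.26667, 3.33333 ms; sum = 8.6 ms.
Processing at 1 router(s): 1 × 0.99 ms = 0.99 ms.
End-to-end = 9.83 ms.

9.83 ms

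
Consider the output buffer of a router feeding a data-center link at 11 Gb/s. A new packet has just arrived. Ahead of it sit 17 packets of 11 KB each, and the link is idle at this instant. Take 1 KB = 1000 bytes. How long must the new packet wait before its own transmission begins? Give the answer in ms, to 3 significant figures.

0.136 ms

Each queued packet: L/R = 88000/11000000000 = 0.008 ms.
17 queued → 0.136 ms.
Queuing delay = 0.136 ms.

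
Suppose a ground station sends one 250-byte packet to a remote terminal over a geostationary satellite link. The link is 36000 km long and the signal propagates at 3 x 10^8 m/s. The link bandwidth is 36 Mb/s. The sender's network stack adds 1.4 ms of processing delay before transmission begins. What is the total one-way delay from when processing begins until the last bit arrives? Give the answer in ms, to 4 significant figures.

121.5 ms

L = 250 × 8 = 2000 bits.
Transmission delay = L/R = 2000 / 36000000 = 0.0555556 ms.
Propagation delay = d/s = 36000000 m / 300000000 m/s = 120 ms.
Plus processing delay 1.4 ms = 1.4 ms.
Total = 121.5 ms.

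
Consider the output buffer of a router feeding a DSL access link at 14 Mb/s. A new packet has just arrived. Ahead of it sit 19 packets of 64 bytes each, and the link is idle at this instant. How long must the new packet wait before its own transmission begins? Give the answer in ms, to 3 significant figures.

0.695 ms

Each queued packet: L/R = 512/14000000 = 0.0365714 ms.
19 queued → 0.694857 ms.
Queuing delay = 0.695 ms.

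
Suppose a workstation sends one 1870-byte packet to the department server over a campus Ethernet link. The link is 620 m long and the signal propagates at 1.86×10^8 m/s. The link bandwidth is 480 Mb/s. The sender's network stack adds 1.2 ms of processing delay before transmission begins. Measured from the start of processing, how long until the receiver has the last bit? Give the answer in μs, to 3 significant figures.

L = 1870 × 8 = 14960 bits.
Transmission delay = L/R = 14960 / 480000000 = 31.1667 μs.
Propagation delay = d/s = 620 m / 186000000 m/s = 3.33333 μs.
Plus processing delay 1.2 ms = 1200 μs.
Total = 1230 μs.

1230 μs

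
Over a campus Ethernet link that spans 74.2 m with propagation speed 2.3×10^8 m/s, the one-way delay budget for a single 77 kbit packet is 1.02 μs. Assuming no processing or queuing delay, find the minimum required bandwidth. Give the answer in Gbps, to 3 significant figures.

110 Gbps

Propagation delay = 74.2 / 2.3e+08 = 0.322609 μs.
Transmission budget = 1.02 − 0.322609 = 0.697391 μs.
R ≥ L / t_tx = 77000 bits / 6.97391e-07 s = 110 Gbps.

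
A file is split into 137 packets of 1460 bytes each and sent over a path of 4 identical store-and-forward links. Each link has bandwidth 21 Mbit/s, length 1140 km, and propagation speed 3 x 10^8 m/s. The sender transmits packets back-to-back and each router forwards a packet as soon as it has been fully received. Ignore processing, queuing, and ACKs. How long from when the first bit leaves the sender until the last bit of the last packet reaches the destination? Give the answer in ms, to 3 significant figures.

Per-hop transmission t_tx = L/R = 11680/21000000 = 0.55619 ms.
Per-hop propagation t_prop = 1140000/300000000 = 3.8 ms.
Pipeline fill: first packet needs 4·t_tx to clear all hops; remaining 136 packets each add one t_tx.
Total = (4+137-1)·t_tx + 4·t_prop = 140·0.55619 + 4·3.8 = 93.1 ms.

93.1 ms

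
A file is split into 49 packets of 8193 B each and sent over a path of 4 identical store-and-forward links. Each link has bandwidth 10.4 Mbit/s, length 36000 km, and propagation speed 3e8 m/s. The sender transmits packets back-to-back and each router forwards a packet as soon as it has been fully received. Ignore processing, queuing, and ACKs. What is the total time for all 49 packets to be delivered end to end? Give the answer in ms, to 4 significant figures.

Per-hop transmission t_tx = L/R = 65544/10400000 = 6.30231 ms.
Per-hop propagation t_prop = 36000000/300000000 = 120 ms.
Pipeline fill: first packet needs 4·t_tx to clear all hops; remaining 48 packets each add one t_tx.
Total = (4+49-1)·t_tx + 4·t_prop = 52·6.30231 + 4·120 = 807.7 ms.

807.7 ms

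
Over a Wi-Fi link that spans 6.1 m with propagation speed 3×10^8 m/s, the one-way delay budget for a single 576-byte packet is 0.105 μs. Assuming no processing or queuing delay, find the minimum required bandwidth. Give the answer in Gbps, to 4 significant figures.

L = 4608 bits.
Propagation delay = 6.1 / 300000000 = 0.0203333 μs.
Transmission budget = 0.105 − 0.0203333 = 0.0846667 μs.
R ≥ L / t_tx = 4608 bits / 8.46667e-08 s = 54.43 Gbps.

54.43 Gbps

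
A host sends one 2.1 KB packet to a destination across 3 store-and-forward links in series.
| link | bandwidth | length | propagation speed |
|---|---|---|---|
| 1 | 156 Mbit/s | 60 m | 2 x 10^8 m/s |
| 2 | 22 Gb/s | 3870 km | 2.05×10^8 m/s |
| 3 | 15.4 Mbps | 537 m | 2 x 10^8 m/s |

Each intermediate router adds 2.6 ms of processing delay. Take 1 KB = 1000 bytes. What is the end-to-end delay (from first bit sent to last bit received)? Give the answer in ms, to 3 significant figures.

25.3 ms

L = 16800 bits.
Transmission delays (L/R per hop): 0.107692, 0.000763636, 1.09091 ms; sum = 1.19937 ms.
Propagation delays (d/s per hop): 0.0003, 18.878, 0.002685 ms; sum = 18.881 ms.
Processing at 2 router(s): 2 × 2.6 ms = 5.2 ms.
End-to-end = 25.3 ms.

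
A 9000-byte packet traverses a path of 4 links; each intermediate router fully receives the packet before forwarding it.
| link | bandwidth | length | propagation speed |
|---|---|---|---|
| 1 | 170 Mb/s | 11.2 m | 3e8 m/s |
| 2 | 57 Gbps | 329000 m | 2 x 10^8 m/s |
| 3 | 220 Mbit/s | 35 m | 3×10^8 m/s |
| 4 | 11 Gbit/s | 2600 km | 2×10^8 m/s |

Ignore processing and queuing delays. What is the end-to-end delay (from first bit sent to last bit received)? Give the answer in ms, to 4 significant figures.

15.40 ms

L = 9000 × 8 = 72000 bits.
Transmission delays (L/R per hop): 0.423529, 0.00126316, 0.327273, 0.00654545 ms; sum = 0.758611 ms.
Propagation delays (d/s per hop): 3.73333e-05, 1.645, 0.000116667, 13 ms; sum = 14.6452 ms.
End-to-end = 15.40 ms.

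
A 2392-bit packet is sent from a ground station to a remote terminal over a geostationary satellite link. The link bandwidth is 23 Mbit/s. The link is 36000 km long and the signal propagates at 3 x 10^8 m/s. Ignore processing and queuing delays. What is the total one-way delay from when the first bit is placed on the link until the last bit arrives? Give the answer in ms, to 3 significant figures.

Transmission delay = L/R = 2392 / 23000000 = 0.104 ms.
Propagation delay = d/s = 36000000 m / 300000000 m/s = 120 ms.
Total = 120 ms.

120 ms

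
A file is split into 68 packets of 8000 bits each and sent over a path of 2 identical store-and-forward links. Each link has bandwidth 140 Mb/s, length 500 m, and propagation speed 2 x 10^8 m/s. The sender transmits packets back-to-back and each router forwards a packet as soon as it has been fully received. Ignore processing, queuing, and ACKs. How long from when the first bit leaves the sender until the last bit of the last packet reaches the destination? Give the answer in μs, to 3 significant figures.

Per-hop transmission t_tx = L/R = 8000/140000000 = 57.1429 μs.
Per-hop propagation t_prop = 500/200000000 = 2.5 μs.
Pipeline fill: first packet needs 2·t_tx to clear all hops; remaining 67 packets each add one t_tx.
Total = (2+68-1)·t_tx + 2·t_prop = 69·57.1429 + 2·2.5 = 3950 μs.

3950 μs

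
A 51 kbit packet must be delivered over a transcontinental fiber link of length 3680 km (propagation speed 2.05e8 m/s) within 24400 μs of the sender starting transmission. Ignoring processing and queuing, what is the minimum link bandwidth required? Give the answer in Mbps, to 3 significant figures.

7.91 Mbps

Propagation delay = 3680000 / 2.05e+08 = 17951.2 μs.
Transmission budget = 24400 − 17951.2 = 6448.78 μs.
R ≥ L / t_tx = 51000 bits / 0.00644878 s = 7.91 Mbps.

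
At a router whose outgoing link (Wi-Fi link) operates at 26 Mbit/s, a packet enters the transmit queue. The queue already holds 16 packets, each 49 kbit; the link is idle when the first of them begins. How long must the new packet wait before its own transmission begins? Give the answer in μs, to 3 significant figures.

30200 μs

Each queued packet: L/R = 49000/26000000 = 1884.62 μs.
16 queued → 30153.8 μs.
Queuing delay = 30200 μs.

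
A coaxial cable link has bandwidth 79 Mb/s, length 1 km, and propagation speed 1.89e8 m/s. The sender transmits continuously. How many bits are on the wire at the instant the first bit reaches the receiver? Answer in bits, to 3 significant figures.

418 bits

Propagation delay = 1000 / 189000000 = 5.29101e-06 s.
BDP = R × t_prop = 79000000 × 5.29101e-06 = 417.989 bits.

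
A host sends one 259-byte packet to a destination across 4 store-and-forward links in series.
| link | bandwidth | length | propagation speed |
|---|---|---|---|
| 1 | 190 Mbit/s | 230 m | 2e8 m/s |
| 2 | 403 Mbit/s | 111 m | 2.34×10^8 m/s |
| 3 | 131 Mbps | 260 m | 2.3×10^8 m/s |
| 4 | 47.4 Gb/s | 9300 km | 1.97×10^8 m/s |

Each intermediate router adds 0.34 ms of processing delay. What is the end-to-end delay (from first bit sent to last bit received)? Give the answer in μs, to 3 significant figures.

48300 μs

L = 259 × 8 = 2072 bits.
Transmission delays (L/R per hop): 10.9053, 5.14144, 15.8168, 0.0437131 μs; sum = 31.9072 μs.
Propagation delays (d/s per hop): 1.15, 0.474359, 1.13043, 47208.1 μs; sum = 47210.9 μs.
Processing at 3 router(s): 3 × 0.34 ms = 1020 μs.
End-to-end = 48300 μs.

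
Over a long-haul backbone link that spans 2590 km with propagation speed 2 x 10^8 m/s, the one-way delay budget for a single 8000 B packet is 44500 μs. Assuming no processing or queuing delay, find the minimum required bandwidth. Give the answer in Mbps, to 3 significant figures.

2.03 Mbps

L = 64000 bits.
Propagation delay = 2590000 / 200000000 = 12950 μs.
Transmission budget = 44500 − 12950 = 31550 μs.
R ≥ L / t_tx = 64000 bits / 0.03155 s = 2.03 Mbps.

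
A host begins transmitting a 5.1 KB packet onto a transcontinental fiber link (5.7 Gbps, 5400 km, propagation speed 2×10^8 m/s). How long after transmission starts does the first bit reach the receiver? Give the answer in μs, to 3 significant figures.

27000 μs

First bit experiences only propagation delay: d/s = 5400000/200000000 = 27000 μs.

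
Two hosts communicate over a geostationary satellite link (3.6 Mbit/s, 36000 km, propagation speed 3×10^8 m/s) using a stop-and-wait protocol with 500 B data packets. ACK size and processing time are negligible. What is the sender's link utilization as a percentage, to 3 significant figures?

0.461 %

t_tx = L/R = 4000/3600000 = 0.00111111 s.
t_prop = 36000000/300000000 = 0.12 s; RTT = 0.24 s.
Cycle = t_tx + RTT = 0.241111 s.
Utilization = t_tx / cycle = 0.00111111/0.241111 = 0.461 %.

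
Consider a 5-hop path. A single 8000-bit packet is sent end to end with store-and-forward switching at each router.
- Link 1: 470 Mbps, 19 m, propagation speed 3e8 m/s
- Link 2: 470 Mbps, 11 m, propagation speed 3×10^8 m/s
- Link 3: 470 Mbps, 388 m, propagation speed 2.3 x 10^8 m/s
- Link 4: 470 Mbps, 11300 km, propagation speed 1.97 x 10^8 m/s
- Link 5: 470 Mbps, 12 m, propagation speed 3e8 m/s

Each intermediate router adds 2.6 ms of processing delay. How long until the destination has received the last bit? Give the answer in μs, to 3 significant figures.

Transmission delay per hop = L/R = 8000/470000000 = 17.0213 μs; 5 hops → 85.1064 μs.
Propagation delays (d/s per hop): 0.0633333, 0.0366667, 1.68696, 57360.4, 0.04 μs; sum = 57362.2 μs.
Processing at 4 router(s): 4 × 2.6 ms = 10400 μs.
End-to-end = 67800 μs.

67800 μs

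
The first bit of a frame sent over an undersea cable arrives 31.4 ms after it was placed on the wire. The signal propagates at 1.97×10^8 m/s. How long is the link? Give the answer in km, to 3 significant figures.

d = s × t_prop = 197000000 × 0.0314 = 6190 km.

6190 km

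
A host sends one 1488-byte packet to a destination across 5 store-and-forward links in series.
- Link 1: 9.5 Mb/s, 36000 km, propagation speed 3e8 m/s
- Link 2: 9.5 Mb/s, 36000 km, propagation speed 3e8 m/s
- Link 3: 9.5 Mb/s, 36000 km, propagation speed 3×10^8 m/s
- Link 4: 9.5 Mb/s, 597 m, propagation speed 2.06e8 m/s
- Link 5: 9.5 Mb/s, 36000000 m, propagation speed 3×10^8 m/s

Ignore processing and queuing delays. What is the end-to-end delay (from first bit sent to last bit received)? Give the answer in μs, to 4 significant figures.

L = 1488 × 8 = 11904 bits.
Transmission delay per hop = L/R = 11904/9500000 = 1253.05 μs; 5 hops → 6265.26 μs.
Propagation delays (d/s per hop): 120000, 120000, 120000, 2.89806, 120000 μs; sum = 480003 μs.
End-to-end = 486300 μs.

486300 μs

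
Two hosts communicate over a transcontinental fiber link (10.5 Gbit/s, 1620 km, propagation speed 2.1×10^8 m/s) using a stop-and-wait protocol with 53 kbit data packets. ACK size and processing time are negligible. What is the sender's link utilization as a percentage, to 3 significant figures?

0.0327 %

t_tx = L/R = 53000/10500000000 = 5.04762e-06 s.
t_prop = 1620000/210000000 = 0.00771429 s; RTT = 0.0154286 s.
Cycle = t_tx + RTT = 0.0154336 s.
Utilization = t_tx / cycle = 5.04762e-06/0.0154336 = 0.0327 %.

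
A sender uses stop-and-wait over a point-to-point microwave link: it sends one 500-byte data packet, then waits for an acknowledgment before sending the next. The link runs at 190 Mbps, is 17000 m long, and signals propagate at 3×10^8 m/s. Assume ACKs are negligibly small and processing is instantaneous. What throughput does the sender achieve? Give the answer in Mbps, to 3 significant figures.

t_tx = L/R = 4000/190000000 = 2.10526e-05 s.
t_prop = 17000/300000000 = 5.66667e-05 s; RTT = 0.000113333 s.
Cycle = t_tx + RTT = 0.000134386 s.
Throughput = L / cycle = 4000 / 0.000134386 = 29.8 Mbps.

29.8 Mbps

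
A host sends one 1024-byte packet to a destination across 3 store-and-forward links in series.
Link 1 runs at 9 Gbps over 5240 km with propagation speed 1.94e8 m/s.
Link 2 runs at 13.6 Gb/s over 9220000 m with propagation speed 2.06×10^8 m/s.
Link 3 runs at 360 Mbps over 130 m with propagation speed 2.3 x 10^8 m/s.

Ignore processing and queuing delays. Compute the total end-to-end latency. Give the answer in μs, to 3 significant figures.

71800 μs

L = 1024 × 8 = 8192 bits.
Transmission delays (L/R per hop): 0.910222, 0.602353, 22.7556 μs; sum = 24.2681 μs.
Propagation delays (d/s per hop): 27010.3, 44757.3, 0.565217 μs; sum = 71768.2 μs.
End-to-end = 71800 μs.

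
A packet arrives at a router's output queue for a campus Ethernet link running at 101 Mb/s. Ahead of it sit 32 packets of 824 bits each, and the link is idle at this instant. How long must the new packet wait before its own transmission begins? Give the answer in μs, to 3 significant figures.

Each queued packet: L/R = 824/101000000 = 8.15842 μs.
32 queued → 261.069 μs.
Queuing delay = 261 μs.

261 μs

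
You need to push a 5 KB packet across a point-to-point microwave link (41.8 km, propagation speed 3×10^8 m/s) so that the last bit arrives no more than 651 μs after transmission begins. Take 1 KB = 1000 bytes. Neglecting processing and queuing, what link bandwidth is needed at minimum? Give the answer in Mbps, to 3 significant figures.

L = 40000 bits.
Propagation delay = 41800 / 300000000 = 139.333 μs.
Transmission budget = 651 − 139.333 = 511.667 μs.
R ≥ L / t_tx = 40000 bits / 0.000511667 s = 78.2 Mbps.

78.2 Mbps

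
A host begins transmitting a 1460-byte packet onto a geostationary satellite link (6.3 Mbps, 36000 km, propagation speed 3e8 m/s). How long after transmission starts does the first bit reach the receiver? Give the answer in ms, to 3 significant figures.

120 ms

First bit experiences only propagation delay: d/s = 36000000/300000000 = 120 ms.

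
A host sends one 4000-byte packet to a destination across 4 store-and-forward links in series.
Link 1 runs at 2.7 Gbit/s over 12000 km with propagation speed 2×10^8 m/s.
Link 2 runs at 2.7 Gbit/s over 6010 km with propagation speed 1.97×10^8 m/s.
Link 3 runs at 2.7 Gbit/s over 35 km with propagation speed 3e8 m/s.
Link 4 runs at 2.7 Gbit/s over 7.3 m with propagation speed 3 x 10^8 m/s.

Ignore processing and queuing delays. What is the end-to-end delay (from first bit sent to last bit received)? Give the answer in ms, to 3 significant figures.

L = 4000 × 8 = 32000 bits.
Transmission delay per hop = L/R = 32000/2700000000 = 0.0118519 ms; 4 hops → 0.0474074 ms.
Propagation delays (d/s per hop): 60, 30.5076, 0.116667, 2.43333e-05 ms; sum = 90.6243 ms.
End-to-end = 90.7 ms.

90.7 ms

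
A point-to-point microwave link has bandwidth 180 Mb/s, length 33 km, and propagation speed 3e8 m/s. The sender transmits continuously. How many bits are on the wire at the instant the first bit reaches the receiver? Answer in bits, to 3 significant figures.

Propagation delay = 33000 / 300000000 = 0.00011 s.
BDP = R × t_prop = 180000000 × 0.00011 = 19800 bits.

19800 bits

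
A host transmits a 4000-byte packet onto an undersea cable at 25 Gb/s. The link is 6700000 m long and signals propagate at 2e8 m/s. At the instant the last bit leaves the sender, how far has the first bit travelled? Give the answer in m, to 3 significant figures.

256 m

t_tx = L/R = 32000/25000000000 = 1.28e-06 s.
Distance = s × t_tx = 200000000 × 1.28e-06 = 256 m.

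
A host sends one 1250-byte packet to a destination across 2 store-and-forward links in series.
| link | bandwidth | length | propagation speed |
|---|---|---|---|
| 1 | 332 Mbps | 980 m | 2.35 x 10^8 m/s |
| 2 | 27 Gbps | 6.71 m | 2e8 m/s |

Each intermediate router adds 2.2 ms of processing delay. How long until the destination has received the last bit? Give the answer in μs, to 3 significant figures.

L = 1250 × 8 = 10000 bits.
Transmission delays (L/R per hop): 30.1205, 0.37037 μs; sum = 30.4909 μs.
Propagation delays (d/s per hop): 4.17021, 0.03355 μs; sum = 4.20376 μs.
Processing at 1 router(s): 1 × 2.2 ms = 2200 μs.
End-to-end = 2230 μs.

2230 μs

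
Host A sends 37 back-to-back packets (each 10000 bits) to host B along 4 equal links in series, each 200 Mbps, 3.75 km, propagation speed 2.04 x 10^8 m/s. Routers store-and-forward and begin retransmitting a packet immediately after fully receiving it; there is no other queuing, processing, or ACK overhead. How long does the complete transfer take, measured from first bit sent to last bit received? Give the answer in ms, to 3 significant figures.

Per-hop transmission t_tx = L/R = 10000/200000000 = 0.05 ms.
Per-hop propagation t_prop = 3750/204000000 = 0.0183824 ms.
Pipeline fill: first packet needs 4·t_tx to clear all hops; remaining 36 packets each add one t_tx.
Total = (4+37-1)·t_tx + 4·t_prop = 40·0.05 + 4·0.0183824 = 2.07 ms.

2.07 ms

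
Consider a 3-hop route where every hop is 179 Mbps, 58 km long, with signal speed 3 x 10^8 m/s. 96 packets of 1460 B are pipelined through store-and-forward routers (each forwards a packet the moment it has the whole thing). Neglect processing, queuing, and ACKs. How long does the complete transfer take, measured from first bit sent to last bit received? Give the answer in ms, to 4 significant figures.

Per-hop transmission t_tx = L/R = 11680/179000000 = 0.0652514 ms.
Per-hop propagation t_prop = 58000/300000000 = 0.193333 ms.
Pipeline fill: first packet needs 3·t_tx to clear all hops; remaining 95 packets each add one t_tx.
Total = (3+96-1)·t_tx + 3·t_prop = 98·0.0652514 + 3·0.193333 = 6.975 ms.

6.975 ms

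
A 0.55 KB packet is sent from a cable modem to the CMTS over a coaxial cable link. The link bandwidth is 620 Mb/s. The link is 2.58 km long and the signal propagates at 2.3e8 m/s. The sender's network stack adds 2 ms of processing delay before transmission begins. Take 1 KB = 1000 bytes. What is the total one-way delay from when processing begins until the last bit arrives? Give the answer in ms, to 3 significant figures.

2.02 ms

L = 4400 bits.
Transmission delay = L/R = 4400 / 620000000 = 0.00709677 ms.
Propagation delay = d/s = 2580 m / 2.3e+08 m/s = 0.0112174 ms.
Plus processing delay 2 ms = 2 ms.
Total = 2.02 ms.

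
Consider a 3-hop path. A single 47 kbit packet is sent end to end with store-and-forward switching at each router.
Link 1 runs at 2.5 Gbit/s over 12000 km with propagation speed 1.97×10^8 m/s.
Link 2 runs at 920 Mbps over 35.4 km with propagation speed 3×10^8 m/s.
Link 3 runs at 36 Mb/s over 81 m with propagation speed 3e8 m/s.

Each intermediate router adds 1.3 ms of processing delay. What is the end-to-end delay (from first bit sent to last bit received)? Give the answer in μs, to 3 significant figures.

65000 μs

L = 47000 bits.
Transmission delays (L/R per hop): 18.8, 51.087, 1305.56 μs; sum = 1375.44 μs.
Propagation delays (d/s per hop): 60913.7, 118, 0.27 μs; sum = 61032 μs.
Processing at 2 router(s): 2 × 1.3 ms = 2600 μs.
End-to-end = 65000 μs.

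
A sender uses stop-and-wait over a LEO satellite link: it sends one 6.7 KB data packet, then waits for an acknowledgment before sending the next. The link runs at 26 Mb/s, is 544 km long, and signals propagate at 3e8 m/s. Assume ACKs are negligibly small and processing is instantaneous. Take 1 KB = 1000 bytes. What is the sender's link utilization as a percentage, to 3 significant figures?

36.2 %

t_tx = L/R = 53600/26000000 = 0.00206154 s.
t_prop = 544000/300000000 = 0.00181333 s; RTT = 0.00362667 s.
Cycle = t_tx + RTT = 0.00568821 s.
Utilization = t_tx / cycle = 0.00206154/0.00568821 = 36.2 %.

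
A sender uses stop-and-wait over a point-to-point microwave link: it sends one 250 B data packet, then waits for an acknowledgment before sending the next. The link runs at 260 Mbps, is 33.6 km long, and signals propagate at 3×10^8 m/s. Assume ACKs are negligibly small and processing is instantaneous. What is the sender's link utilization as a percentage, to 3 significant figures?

t_tx = L/R = 2000/260000000 = 7.69231e-06 s.
t_prop = 33600/300000000 = 0.000112 s; RTT = 0.000224 s.
Cycle = t_tx + RTT = 0.000231692 s.
Utilization = t_tx / cycle = 7.69231e-06/0.000231692 = 3.32 %.

3.32 %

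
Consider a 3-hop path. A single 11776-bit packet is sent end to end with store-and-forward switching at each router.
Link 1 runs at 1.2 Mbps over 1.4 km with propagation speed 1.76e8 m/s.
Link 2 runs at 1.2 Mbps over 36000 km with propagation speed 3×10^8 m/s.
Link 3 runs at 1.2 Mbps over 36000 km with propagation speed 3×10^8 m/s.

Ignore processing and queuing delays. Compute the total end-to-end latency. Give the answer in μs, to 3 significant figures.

Transmission delay per hop = L/R = 11776/1200000 = 9813.33 μs; 3 hops → 29440 μs.
Propagation delays (d/s per hop): 7.95455, 120000, 120000 μs; sum = 240008 μs.
End-to-end = 269000 μs.

269000 μs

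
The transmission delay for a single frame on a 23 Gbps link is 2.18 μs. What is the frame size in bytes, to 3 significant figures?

L = R × t_tx = 23000000000 b/s × 2.18e-06 s = 50140 bits.
In bytes: 50140 / 8 = 6270 bytes.

6270 bytes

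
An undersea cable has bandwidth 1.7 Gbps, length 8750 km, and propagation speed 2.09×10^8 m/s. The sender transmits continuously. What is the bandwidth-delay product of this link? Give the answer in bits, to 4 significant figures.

Propagation delay = 8750000 / 209000000 = 0.041866 s.
BDP = R × t_prop = 1700000000 × 0.041866 = 71172200 bits.

71170000 bits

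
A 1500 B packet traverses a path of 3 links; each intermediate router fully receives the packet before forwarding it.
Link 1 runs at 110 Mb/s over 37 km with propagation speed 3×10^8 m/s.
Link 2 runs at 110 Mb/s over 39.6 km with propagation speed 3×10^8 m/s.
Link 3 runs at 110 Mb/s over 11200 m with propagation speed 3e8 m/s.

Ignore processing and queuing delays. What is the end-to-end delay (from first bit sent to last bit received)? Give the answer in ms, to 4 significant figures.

0.6199 ms

L = 1500 × 8 = 12000 bits.
Transmission delay per hop = L/R = 12000/110000000 = 0.109091 ms; 3 hops → 0.327273 ms.
Propagation delays (d/s per hop): 0.123333, 0.132, 0.0373333 ms; sum = 0.292667 ms.
End-to-end = 0.6199 ms.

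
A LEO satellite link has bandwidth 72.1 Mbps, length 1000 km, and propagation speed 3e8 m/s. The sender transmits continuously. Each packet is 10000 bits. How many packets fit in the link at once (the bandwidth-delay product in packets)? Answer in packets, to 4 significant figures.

24.03 packets

Propagation delay = 1000000 / 300000000 = 0.00333333 s.
BDP = R × t_prop = 72100000 × 0.00333333 = 240333 bits.
In packets of 10000 bits: 24.03 packets.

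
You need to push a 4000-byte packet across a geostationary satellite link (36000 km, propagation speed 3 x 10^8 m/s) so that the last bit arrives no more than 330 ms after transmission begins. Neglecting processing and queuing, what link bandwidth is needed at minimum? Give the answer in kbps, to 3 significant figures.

L = 32000 bits.
Propagation delay = 36000000 / 300000000 = 120 ms.
Transmission budget = 330 − 120 = 210 ms.
R ≥ L / t_tx = 32000 bits / 0.21 s = 152 kbps.

152 kbps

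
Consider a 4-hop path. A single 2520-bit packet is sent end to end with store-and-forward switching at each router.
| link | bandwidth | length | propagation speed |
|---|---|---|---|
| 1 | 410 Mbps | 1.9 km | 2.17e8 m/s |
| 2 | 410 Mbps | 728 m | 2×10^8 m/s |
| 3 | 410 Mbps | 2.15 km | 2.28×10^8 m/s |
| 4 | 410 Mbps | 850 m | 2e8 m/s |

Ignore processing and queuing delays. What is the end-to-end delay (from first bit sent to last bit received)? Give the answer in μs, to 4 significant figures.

Transmission delay per hop = L/R = 2520/410000000 = 6.14634 μs; 4 hops → 24.5854 μs.
Propagation delays (d/s per hop): 8.75576, 3.64, 9.42982, 4.25 μs; sum = 26.0756 μs.
End-to-end = 50.66 μs.

50.66 μs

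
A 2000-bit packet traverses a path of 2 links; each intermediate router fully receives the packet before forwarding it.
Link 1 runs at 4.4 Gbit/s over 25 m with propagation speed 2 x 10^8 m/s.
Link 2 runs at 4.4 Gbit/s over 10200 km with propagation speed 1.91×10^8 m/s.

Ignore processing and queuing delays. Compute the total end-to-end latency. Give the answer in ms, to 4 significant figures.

53.40 ms

Transmission delay per hop = L/R = 2000/4400000000 = 0.000454545 ms; 2 hops → 0.000909091 ms.
Propagation delays (d/s per hop): 0.000125, 53.4031 ms; sum = 53.4033 ms.
End-to-end = 53.40 ms.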